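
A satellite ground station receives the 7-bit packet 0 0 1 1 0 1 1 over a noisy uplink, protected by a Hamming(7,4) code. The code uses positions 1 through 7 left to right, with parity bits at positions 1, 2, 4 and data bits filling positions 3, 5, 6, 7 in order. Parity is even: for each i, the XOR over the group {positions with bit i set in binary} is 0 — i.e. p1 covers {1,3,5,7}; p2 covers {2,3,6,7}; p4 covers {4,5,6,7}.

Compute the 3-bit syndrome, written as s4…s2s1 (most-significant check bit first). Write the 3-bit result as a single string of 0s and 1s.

110

s1 (pos 1,3,5,7): 0⊕1⊕0⊕1 = 0
s2 (pos 2,3,6,7): 0⊕1⊕1⊕1 = 1
s4 (pos 4,5,6,7): 1⊕0⊕1⊕1 = 1
Syndrome s4…s1 = 110 → error at position 6.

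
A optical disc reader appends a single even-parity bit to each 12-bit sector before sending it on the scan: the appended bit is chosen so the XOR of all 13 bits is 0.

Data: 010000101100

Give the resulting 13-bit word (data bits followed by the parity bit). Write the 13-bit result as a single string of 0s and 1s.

0100001011000

XOR of the 12 data bits: 0⊕1⊕0⊕0⊕0⊕0⊕1⊕0⊕1⊕1⊕0⊕0 = 0
Parity bit = 0 (so all 13 bits XOR to 0).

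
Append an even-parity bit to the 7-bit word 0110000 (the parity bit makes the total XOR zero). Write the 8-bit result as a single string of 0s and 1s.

01100000

XOR of the 7 data bits: 0⊕1⊕1⊕0⊕0⊕0⊕0 = 0
Parity bit = 0 (so all 8 bits XOR to 0).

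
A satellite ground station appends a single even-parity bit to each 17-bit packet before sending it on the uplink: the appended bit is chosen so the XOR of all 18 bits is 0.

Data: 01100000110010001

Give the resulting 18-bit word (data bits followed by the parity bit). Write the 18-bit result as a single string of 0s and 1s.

XOR of the 17 data bits: 0⊕1⊕1⊕0⊕0⊕0⊕0⊕0⊕1⊕1⊕0⊕0⊕1⊕0⊕0⊕0⊕1 = 0
Parity bit = 0 (so all 18 bits XOR to 0).

011000001100100010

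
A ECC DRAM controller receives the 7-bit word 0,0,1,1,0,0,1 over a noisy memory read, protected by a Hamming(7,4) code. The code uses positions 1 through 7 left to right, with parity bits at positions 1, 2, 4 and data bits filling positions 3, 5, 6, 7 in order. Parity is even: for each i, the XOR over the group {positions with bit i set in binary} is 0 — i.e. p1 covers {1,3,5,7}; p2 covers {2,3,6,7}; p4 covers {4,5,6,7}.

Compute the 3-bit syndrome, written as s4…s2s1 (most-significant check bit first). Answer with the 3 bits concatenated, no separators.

s1 (pos 1,3,5,7): 0⊕1⊕0⊕1 = 0
s2 (pos 2,3,6,7): 0⊕1⊕0⊕1 = 0
s4 (pos 4,5,6,7): 1⊕0⊕0⊕1 = 0
Syndrome s4…s1 = 000 → no error.

000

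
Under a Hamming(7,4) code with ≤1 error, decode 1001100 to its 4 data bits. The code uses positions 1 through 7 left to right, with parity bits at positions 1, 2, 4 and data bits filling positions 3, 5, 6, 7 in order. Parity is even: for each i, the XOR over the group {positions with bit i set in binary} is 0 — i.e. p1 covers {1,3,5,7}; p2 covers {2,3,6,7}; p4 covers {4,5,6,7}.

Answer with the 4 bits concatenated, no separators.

s1 (pos 1,3,5,7): 1⊕0⊕1⊕0 = 0
s2 (pos 2,3,6,7): 0⊕0⊕0⊕0 = 0
s4 (pos 4,5,6,7): 1⊕1⊕0⊕0 = 0
Syndrome s4…s1 = 000 → no error.
Read data bits from positions 3,5,6,7: 0100

0100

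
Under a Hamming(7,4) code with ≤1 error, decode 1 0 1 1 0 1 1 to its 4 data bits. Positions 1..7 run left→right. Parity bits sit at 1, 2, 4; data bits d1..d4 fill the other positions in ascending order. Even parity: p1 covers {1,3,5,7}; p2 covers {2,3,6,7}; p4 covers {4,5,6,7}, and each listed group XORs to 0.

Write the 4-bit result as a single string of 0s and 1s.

1010

s1 (pos 1,3,5,7): 1⊕1⊕0⊕1 = 1
s2 (pos 2,3,6,7): 0⊕1⊕1⊕1 = 1
s4 (pos 4,5,6,7): 1⊕0⊕1⊕1 = 1
Syndrome s4…s1 = 111 → error at position 7.
Flip position 7: 1011011 → 1011010
Read data bits from positions 3,5,6,7: 1010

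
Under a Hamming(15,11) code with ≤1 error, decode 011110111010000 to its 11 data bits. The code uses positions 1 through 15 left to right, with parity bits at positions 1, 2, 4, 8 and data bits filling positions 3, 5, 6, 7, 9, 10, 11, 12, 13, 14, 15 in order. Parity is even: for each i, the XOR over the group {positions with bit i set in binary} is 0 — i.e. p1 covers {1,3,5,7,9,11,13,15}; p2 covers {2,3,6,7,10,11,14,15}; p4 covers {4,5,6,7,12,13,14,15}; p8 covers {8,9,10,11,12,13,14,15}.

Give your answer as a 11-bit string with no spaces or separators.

s1 (pos 1,3,5,7,9,11,13,15): 0⊕1⊕1⊕1⊕1⊕1⊕0⊕0 = 1
s2 (pos 2,3,6,7,10,11,14,15): 1⊕1⊕0⊕1⊕0⊕1⊕0⊕0 = 0
s4 (pos 4,5,6,7,12,13,14,15): 1⊕1⊕0⊕1⊕0⊕0⊕0⊕0 = 1
s8 (pos 8,9,10,11,12,13,14,15): 1⊕1⊕0⊕1⊕0⊕0⊕0⊕0 = 1
Syndrome s8…s1 = 1101 → error at position 13.
Flip position 13: 011110111010000 → 011110111010100
Read data bits from positions 3,5,6,7,9,10,11,12,13,14,15: 11011010100

11011010100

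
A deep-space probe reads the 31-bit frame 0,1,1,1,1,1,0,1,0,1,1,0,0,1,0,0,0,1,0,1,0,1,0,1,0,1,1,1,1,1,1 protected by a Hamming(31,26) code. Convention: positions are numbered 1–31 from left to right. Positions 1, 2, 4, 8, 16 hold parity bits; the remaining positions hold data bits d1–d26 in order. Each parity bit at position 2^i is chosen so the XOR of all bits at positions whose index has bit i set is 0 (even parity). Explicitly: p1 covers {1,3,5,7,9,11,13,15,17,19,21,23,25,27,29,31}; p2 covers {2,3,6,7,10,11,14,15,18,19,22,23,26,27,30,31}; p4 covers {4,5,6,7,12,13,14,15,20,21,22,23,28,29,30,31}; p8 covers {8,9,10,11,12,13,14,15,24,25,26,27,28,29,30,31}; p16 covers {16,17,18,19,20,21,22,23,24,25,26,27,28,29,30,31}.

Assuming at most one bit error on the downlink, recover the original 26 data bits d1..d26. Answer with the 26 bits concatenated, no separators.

s1 (pos 1,3,5,7,9,11,13,15,17,19,21,23,25,27,29,31): 0⊕1⊕1⊕0⊕0⊕1⊕0⊕0⊕0⊕0⊕0⊕0⊕0⊕1⊕1⊕1 = 0
s2 (pos 2,3,6,7,10,11,14,15,18,19,22,23,26,27,30,31): 1⊕1⊕1⊕0⊕1⊕1⊕1⊕0⊕1⊕0⊕1⊕0⊕1⊕1⊕1⊕1 = 0
s4 (pos 4,5,6,7,12,13,14,15,20,21,22,23,28,29,30,31): 1⊕1⊕1⊕0⊕0⊕0⊕1⊕0⊕1⊕0⊕1⊕0⊕1⊕1⊕1⊕1 = 0
s8 (pos 8,9,10,11,12,13,14,15,24,25,26,27,28,29,30,31): 1⊕0⊕1⊕1⊕0⊕0⊕1⊕0⊕1⊕0⊕1⊕1⊕1⊕1⊕1⊕1 = 1
s16 (pos 16,17,18,19,20,21,22,23,24,25,26,27,28,29,30,31): 0⊕0⊕1⊕0⊕1⊕0⊕1⊕0⊕1⊕0⊕1⊕1⊕1⊕1⊕1⊕1 = 0
Syndrome s16…s1 = 01000 → error at position 8.
Flip position 8: 0111110101100100010101010111111 → 0111110001100100010101010111111
Read data bits from positions 3,5,6,7,9,10,11,12,13,14,15,17,18,19,20,21,22,23,24,25,26,27,28,29,30,31: 11100110010010101010111111

11100110010010101010111111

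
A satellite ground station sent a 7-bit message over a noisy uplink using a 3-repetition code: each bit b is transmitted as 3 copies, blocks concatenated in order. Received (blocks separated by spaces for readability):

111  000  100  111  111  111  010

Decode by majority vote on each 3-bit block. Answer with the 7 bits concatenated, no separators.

Block 1 (111): 3 ones → 1
Block 2 (000): 0 ones → 0
Block 3 (100): 1 one → 0
Block 4 (111): 3 ones → 1
Block 5 (111): 3 ones → 1
Block 6 (111): 3 ones → 1
Block 7 (010): 1 one → 0

1001110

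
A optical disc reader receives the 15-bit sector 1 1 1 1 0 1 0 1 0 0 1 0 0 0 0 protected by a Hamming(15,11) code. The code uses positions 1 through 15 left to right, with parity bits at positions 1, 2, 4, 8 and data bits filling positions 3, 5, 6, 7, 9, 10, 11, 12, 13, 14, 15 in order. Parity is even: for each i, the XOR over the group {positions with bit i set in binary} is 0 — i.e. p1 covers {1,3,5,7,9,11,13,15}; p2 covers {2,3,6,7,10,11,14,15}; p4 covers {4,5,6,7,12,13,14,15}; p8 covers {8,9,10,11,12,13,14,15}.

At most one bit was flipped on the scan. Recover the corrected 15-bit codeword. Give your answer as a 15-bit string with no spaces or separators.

s1 (pos 1,3,5,7,9,11,13,15): 1⊕1⊕0⊕0⊕0⊕1⊕0⊕0 = 1
s2 (pos 2,3,6,7,10,11,14,15): 1⊕1⊕1⊕0⊕0⊕1⊕0⊕0 = 0
s4 (pos 4,5,6,7,12,13,14,15): 1⊕0⊕1⊕0⊕0⊕0⊕0⊕0 = 0
s8 (pos 8,9,10,11,12,13,14,15): 1⊕0⊕0⊕1⊕0⊕0⊕0⊕0 = 0
Syndrome s8…s1 = 0001 → error at position 1.
Flip position 1: 111101010010000 → 011101010010000

011101010010000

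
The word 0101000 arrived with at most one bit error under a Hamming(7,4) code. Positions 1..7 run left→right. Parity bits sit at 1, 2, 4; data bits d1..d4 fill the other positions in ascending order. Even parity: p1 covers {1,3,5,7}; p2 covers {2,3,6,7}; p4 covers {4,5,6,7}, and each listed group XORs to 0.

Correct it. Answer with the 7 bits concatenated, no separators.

0101010

s1 (pos 1,3,5,7): 0⊕0⊕0⊕0 = 0
s2 (pos 2,3,6,7): 1⊕0⊕0⊕0 = 1
s4 (pos 4,5,6,7): 1⊕0⊕0⊕0 = 1
Syndrome s4…s1 = 110 → error at position 6.
Flip position 6: 0101000 → 0101010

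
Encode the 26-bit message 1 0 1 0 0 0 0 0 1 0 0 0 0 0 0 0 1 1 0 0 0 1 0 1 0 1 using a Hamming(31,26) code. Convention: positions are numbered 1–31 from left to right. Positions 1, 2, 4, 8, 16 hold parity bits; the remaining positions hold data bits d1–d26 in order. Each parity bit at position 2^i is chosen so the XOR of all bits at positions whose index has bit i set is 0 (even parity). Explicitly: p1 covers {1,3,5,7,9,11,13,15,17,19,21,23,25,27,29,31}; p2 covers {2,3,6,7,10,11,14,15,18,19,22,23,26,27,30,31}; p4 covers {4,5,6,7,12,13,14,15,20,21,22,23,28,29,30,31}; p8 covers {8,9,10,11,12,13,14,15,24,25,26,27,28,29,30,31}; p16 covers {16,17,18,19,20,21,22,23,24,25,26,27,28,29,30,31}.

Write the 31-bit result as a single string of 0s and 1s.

Place data at non-parity positions: p1 p2 1 p4 0 1 0 p8 0 0 0 0 1 0 0 p16 0 0 0 0 0 1 1 0 0 0 1 0 1 0 1
p1 (pos 1,3,5,7,9,11,13,15,17,19,21,23,25,27,29,31): XOR of data positions = 1⊕0⊕0⊕0⊕0⊕1⊕0⊕0⊕0⊕0⊕1⊕0⊕1⊕1⊕1 = 0
p2 (pos 2,3,6,7,10,11,14,15,18,19,22,23,26,27,30,31): XOR of data positions = 1⊕1⊕0⊕0⊕0⊕0⊕0⊕0⊕0⊕1⊕1⊕0⊕1⊕0⊕1 = 0
p4 (pos 4,5,6,7,12,13,14,15,20,21,22,23,28,29,30,31): XOR of data positions = 0⊕1⊕0⊕0⊕1⊕0⊕0⊕0⊕0⊕1⊕1⊕0⊕1⊕0⊕1 = 0
p8 (pos 8,9,10,11,12,13,14,15,24,25,26,27,28,29,30,31): XOR of data positions = 0⊕0⊕0⊕0⊕1⊕0⊕0⊕0⊕0⊕0⊕1⊕0⊕1⊕0⊕1 = 0
p16 (pos 16,17,18,19,20,21,22,23,24,25,26,27,28,29,30,31): XOR of data positions = 0⊕0⊕0⊕0⊕0⊕1⊕1⊕0⊕0⊕0⊕1⊕0⊕1⊕0⊕1 = 1
Codeword: 0010010000001001000001100010101

0010010000001001000001100010101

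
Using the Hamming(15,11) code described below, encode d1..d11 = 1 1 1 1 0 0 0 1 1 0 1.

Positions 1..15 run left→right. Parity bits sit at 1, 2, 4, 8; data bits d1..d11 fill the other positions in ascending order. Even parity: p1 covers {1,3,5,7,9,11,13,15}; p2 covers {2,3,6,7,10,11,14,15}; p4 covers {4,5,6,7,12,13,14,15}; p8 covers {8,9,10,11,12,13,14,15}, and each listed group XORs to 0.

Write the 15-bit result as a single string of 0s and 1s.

Place data at non-parity positions: p1 p2 1 p4 1 1 1 p8 0 0 0 1 1 0 1
p1 (pos 1,3,5,7,9,11,13,15): XOR of data positions = 1⊕1⊕1⊕0⊕0⊕1⊕1 = 1
p2 (pos 2,3,6,7,10,11,14,15): XOR of data positions = 1⊕1⊕1⊕0⊕0⊕0⊕1 = 0
p4 (pos 4,5,6,7,12,13,14,15): XOR of data positions = 1⊕1⊕1⊕1⊕1⊕0⊕1 = 0
p8 (pos 8,9,10,11,12,13,14,15): XOR of data positions = 0⊕0⊕0⊕1⊕1⊕0⊕1 = 1
Codeword: 101011110001101

101011110001101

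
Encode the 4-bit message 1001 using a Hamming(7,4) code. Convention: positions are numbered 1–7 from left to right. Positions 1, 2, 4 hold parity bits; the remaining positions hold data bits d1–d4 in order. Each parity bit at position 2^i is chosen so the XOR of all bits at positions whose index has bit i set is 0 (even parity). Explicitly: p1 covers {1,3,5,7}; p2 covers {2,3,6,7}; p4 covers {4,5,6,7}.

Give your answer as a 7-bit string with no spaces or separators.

0011001

Place data at non-parity positions: p1 p2 1 p4 0 0 1
p1 (pos 1,3,5,7): XOR of data positions = 1⊕0⊕1 = 0
p2 (pos 2,3,6,7): XOR of data positions = 1⊕0⊕1 = 0
p4 (pos 4,5,6,7): XOR of data positions = 0⊕0⊕1 = 1
Codeword: 0011001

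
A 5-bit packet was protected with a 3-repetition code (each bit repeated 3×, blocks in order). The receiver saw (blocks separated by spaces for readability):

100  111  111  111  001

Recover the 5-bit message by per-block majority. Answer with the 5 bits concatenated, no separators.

Block 1 (100): 1 one → 0
Block 2 (111): 3 ones → 1
Block 3 (111): 3 ones → 1
Block 4 (111): 3 ones → 1
Block 5 (001): 1 one → 0

01110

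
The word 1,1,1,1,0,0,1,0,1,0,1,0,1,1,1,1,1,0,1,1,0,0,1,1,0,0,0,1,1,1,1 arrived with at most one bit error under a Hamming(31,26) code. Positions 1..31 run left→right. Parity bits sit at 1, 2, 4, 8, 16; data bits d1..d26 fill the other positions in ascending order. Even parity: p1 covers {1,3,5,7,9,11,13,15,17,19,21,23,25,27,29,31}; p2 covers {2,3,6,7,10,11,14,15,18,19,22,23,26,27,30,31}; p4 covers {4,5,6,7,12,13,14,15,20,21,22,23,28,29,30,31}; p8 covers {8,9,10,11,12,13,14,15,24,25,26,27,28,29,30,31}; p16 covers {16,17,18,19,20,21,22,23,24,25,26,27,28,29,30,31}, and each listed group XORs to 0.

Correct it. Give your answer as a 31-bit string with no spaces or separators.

s1 (pos 1,3,5,7,9,11,13,15,17,19,21,23,25,27,29,31): 1⊕1⊕0⊕1⊕1⊕1⊕1⊕1⊕1⊕1⊕0⊕1⊕0⊕0⊕1⊕1 = 0
s2 (pos 2,3,6,7,10,11,14,15,18,19,22,23,26,27,30,31): 1⊕1⊕0⊕1⊕0⊕1⊕1⊕1⊕0⊕1⊕0⊕1⊕0⊕0⊕1⊕1 = 0
s4 (pos 4,5,6,7,12,13,14,15,20,21,22,23,28,29,30,31): 1⊕0⊕0⊕1⊕0⊕1⊕1⊕1⊕1⊕0⊕0⊕1⊕1⊕1⊕1⊕1 = 1
s8 (pos 8,9,10,11,12,13,14,15,24,25,26,27,28,29,30,31): 0⊕1⊕0⊕1⊕0⊕1⊕1⊕1⊕1⊕0⊕0⊕0⊕1⊕1⊕1⊕1 = 0
s16 (pos 16,17,18,19,20,21,22,23,24,25,26,27,28,29,30,31): 1⊕1⊕0⊕1⊕1⊕0⊕0⊕1⊕1⊕0⊕0⊕0⊕1⊕1⊕1⊕1 = 0
Syndrome s16…s1 = 00100 → error at position 4.
Flip position 4: 1111001010101111101100110001111 → 1110001010101111101100110001111

1110001010101111101100110001111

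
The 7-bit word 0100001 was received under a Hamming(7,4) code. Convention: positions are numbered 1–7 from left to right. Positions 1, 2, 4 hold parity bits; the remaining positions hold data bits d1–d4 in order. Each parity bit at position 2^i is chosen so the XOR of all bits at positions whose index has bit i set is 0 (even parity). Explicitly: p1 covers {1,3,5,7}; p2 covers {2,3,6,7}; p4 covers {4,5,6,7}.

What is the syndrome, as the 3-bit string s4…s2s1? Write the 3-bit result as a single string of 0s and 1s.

s1 (pos 1,3,5,7): 0⊕0⊕0⊕1 = 1
s2 (pos 2,3,6,7): 1⊕0⊕0⊕1 = 0
s4 (pos 4,5,6,7): 0⊕0⊕0⊕1 = 1
Syndrome s4…s1 = 101 → error at position 5.

101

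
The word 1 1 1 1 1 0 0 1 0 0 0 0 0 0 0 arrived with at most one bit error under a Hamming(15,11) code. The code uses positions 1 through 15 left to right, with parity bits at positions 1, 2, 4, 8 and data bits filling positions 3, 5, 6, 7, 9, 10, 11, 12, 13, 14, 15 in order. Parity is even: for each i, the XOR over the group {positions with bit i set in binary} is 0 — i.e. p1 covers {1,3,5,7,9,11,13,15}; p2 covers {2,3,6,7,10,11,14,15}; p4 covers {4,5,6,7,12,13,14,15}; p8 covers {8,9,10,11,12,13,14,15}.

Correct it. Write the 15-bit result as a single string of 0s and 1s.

111110011000000

s1 (pos 1,3,5,7,9,11,13,15): 1⊕1⊕1⊕0⊕0⊕0⊕0⊕0 = 1
s2 (pos 2,3,6,7,10,11,14,15): 1⊕1⊕0⊕0⊕0⊕0⊕0⊕0 = 0
s4 (pos 4,5,6,7,12,13,14,15): 1⊕1⊕0⊕0⊕0⊕0⊕0⊕0 = 0
s8 (pos 8,9,10,11,12,13,14,15): 1⊕0⊕0⊕0⊕0⊕0⊕0⊕0 = 1
Syndrome s8…s1 = 1001 → error at position 9.
Flip position 9: 111110010000000 → 111110011000000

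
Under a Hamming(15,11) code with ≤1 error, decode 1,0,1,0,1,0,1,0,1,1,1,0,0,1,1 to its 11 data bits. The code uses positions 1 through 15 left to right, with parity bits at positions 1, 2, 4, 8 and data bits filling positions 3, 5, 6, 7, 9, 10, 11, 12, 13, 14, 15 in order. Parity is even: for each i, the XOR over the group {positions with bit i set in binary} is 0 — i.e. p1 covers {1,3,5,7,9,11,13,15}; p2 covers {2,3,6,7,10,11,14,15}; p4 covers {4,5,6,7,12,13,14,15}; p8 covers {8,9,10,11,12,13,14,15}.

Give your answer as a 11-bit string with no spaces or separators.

s1 (pos 1,3,5,7,9,11,13,15): 1⊕1⊕1⊕1⊕1⊕1⊕0⊕1 = 1
s2 (pos 2,3,6,7,10,11,14,15): 0⊕1⊕0⊕1⊕1⊕1⊕1⊕1 = 0
s4 (pos 4,5,6,7,12,13,14,15): 0⊕1⊕0⊕1⊕0⊕0⊕1⊕1 = 0
s8 (pos 8,9,10,11,12,13,14,15): 0⊕1⊕1⊕1⊕0⊕0⊕1⊕1 = 1
Syndrome s8…s1 = 1001 → error at position 9.
Flip position 9: 101010101110011 → 101010100110011
Read data bits from positions 3,5,6,7,9,10,11,12,13,14,15: 11010110011

11010110011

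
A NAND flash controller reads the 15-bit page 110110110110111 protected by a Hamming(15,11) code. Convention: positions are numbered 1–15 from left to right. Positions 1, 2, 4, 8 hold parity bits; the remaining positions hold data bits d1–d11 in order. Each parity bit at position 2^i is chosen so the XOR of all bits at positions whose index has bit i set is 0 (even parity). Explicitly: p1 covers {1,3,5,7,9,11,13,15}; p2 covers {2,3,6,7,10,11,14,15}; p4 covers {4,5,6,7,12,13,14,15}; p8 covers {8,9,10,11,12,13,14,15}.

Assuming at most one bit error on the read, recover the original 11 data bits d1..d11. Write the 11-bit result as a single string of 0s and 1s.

s1 (pos 1,3,5,7,9,11,13,15): 1⊕0⊕1⊕1⊕0⊕1⊕1⊕1 = 0
s2 (pos 2,3,6,7,10,11,14,15): 1⊕0⊕0⊕1⊕1⊕1⊕1⊕1 = 0
s4 (pos 4,5,6,7,12,13,14,15): 1⊕1⊕0⊕1⊕0⊕1⊕1⊕1 = 0
s8 (pos 8,9,10,11,12,13,14,15): 1⊕0⊕1⊕1⊕0⊕1⊕1⊕1 = 0
Syndrome s8…s1 = 0000 → no error.
Read data bits from positions 3,5,6,7,9,10,11,12,13,14,15: 01010110111

01010110111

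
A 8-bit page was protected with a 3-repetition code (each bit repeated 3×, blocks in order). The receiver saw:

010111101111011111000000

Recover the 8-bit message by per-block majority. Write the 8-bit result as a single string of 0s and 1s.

01111100

Block 1 (010): 1 one → 0
Block 2 (111): 3 ones → 1
Block 3 (101): 2 ones → 1
Block 4 (111): 3 ones → 1
Block 5 (011): 2 ones → 1
Block 6 (111): 3 ones → 1
Block 7 (000): 0 ones → 0
Block 8 (000): 0 ones → 0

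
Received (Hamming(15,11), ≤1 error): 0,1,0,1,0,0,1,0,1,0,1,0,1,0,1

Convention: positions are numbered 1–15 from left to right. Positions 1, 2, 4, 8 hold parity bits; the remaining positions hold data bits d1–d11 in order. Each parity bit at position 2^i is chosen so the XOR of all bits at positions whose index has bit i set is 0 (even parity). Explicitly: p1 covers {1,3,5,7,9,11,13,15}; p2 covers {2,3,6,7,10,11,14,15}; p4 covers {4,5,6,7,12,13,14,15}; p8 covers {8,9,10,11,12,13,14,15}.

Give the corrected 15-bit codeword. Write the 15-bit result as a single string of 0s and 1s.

s1 (pos 1,3,5,7,9,11,13,15): 0⊕0⊕0⊕1⊕1⊕1⊕1⊕1 = 1
s2 (pos 2,3,6,7,10,11,14,15): 1⊕0⊕0⊕1⊕0⊕1⊕0⊕1 = 0
s4 (pos 4,5,6,7,12,13,14,15): 1⊕0⊕0⊕1⊕0⊕1⊕0⊕1 = 0
s8 (pos 8,9,10,11,12,13,14,15): 0⊕1⊕0⊕1⊕0⊕1⊕0⊕1 = 0
Syndrome s8…s1 = 0001 → error at position 1.
Flip position 1: 010100101010101 → 110100101010101

110100101010101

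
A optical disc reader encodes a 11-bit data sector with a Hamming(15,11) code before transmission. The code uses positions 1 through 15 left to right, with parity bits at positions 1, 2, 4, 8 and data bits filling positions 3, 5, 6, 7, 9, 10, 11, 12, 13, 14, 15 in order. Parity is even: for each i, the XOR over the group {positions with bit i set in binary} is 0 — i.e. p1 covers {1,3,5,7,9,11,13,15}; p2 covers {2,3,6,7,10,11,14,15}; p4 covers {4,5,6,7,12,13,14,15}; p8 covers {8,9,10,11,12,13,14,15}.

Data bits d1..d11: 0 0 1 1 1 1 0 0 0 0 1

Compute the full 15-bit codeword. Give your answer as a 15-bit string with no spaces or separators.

Place data at non-parity positions: p1 p2 0 p4 0 1 1 p8 1 1 0 0 0 0 1
p1 (pos 1,3,5,7,9,11,13,15): XOR of data positions = 0⊕0⊕1⊕1⊕0⊕0⊕1 = 1
p2 (pos 2,3,6,7,10,11,14,15): XOR of data positions = 0⊕1⊕1⊕1⊕0⊕0⊕1 = 0
p4 (pos 4,5,6,7,12,13,14,15): XOR of data positions = 0⊕1⊕1⊕0⊕0⊕0⊕1 = 1
p8 (pos 8,9,10,11,12,13,14,15): XOR of data positions = 1⊕1⊕0⊕0⊕0⊕0⊕1 = 1
Codeword: 100101111100001

100101111100001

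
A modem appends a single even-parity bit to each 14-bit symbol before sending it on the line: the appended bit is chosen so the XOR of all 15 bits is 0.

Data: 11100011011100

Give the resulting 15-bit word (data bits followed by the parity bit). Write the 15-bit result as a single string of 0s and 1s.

111000110111000

XOR of the 14 data bits: 1⊕1⊕1⊕0⊕0⊕0⊕1⊕1⊕0⊕1⊕1⊕1⊕0⊕0 = 0
Parity bit = 0 (so all 15 bits XOR to 0).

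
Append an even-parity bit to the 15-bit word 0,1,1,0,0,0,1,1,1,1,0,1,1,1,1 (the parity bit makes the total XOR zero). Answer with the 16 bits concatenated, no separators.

XOR of the 15 data bits: 0⊕1⊕1⊕0⊕0⊕0⊕1⊕1⊕1⊕1⊕0⊕1⊕1⊕1⊕1 = 0
Parity bit = 0 (so all 16 bits XOR to 0).

0110001111011110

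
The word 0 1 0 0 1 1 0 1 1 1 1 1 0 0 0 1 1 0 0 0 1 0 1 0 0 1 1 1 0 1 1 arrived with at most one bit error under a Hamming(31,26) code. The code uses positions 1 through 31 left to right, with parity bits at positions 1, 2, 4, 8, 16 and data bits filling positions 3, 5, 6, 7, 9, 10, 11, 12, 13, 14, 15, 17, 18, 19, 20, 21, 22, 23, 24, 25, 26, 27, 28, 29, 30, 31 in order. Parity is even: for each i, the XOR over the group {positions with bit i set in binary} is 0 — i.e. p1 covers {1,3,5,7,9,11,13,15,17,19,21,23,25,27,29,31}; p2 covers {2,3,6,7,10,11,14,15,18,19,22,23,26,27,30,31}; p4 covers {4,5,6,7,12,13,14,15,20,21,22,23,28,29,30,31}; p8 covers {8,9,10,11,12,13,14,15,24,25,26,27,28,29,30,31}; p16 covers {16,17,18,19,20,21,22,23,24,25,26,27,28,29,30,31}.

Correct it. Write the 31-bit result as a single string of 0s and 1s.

s1 (pos 1,3,5,7,9,11,13,15,17,19,21,23,25,27,29,31): 0⊕0⊕1⊕0⊕1⊕1⊕0⊕0⊕1⊕0⊕1⊕1⊕0⊕1⊕0⊕1 = 0
s2 (pos 2,3,6,7,10,11,14,15,18,19,22,23,26,27,30,31): 1⊕0⊕1⊕0⊕1⊕1⊕0⊕0⊕0⊕0⊕0⊕1⊕1⊕1⊕1⊕1 = 1
s4 (pos 4,5,6,7,12,13,14,15,20,21,22,23,28,29,30,31): 0⊕1⊕1⊕0⊕1⊕0⊕0⊕0⊕0⊕1⊕0⊕1⊕1⊕0⊕1⊕1 = 0
s8 (pos 8,9,10,11,12,13,14,15,24,25,26,27,28,29,30,31): 1⊕1⊕1⊕1⊕1⊕0⊕0⊕0⊕0⊕0⊕1⊕1⊕1⊕0⊕1⊕1 = 0
s16 (pos 16,17,18,19,20,21,22,23,24,25,26,27,28,29,30,31): 1⊕1⊕0⊕0⊕0⊕1⊕0⊕1⊕0⊕0⊕1⊕1⊕1⊕0⊕1⊕1 = 1
Syndrome s16…s1 = 10010 → error at position 18.
Flip position 18: 0100110111110001100010100111011 → 0100110111110001110010100111011

0100110111110001110010100111011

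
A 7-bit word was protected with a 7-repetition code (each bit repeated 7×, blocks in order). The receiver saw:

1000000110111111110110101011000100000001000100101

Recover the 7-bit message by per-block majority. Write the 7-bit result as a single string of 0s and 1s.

0111000

Block 1 (1000000): 1 one → 0
Block 2 (1101111): 6 ones → 1
Block 3 (1111011): 6 ones → 1
Block 4 (0101011): 4 ones → 1
Block 5 (0001000): 1 one → 0
Block 6 (0000100): 1 one → 0
Block 7 (0100101): 3 ones → 0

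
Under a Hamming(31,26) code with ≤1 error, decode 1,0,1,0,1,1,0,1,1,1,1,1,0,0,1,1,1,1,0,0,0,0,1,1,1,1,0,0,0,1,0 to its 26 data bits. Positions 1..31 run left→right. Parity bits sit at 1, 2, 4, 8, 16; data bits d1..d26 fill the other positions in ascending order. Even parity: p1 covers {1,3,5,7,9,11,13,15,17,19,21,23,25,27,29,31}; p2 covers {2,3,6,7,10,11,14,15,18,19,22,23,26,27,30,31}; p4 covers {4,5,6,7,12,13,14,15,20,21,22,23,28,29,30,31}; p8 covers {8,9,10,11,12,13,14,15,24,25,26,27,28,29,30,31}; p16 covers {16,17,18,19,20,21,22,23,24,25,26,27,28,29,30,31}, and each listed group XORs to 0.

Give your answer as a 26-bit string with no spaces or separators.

01101111001110000111100010

s1 (pos 1,3,5,7,9,11,13,15,17,19,21,23,25,27,29,31): 1⊕1⊕1⊕0⊕1⊕1⊕0⊕1⊕1⊕0⊕0⊕1⊕1⊕0⊕0⊕0 = 1
s2 (pos 2,3,6,7,10,11,14,15,18,19,22,23,26,27,30,31): 0⊕1⊕1⊕0⊕1⊕1⊕0⊕1⊕1⊕0⊕0⊕1⊕1⊕0⊕1⊕0 = 1
s4 (pos 4,5,6,7,12,13,14,15,20,21,22,23,28,29,30,31): 0⊕1⊕1⊕0⊕1⊕0⊕0⊕1⊕0⊕0⊕0⊕1⊕0⊕0⊕1⊕0 = 0
s8 (pos 8,9,10,11,12,13,14,15,24,25,26,27,28,29,30,31): 1⊕1⊕1⊕1⊕1⊕0⊕0⊕1⊕1⊕1⊕1⊕0⊕0⊕0⊕1⊕0 = 0
s16 (pos 16,17,18,19,20,21,22,23,24,25,26,27,28,29,30,31): 1⊕1⊕1⊕0⊕0⊕0⊕0⊕1⊕1⊕1⊕1⊕0⊕0⊕0⊕1⊕0 = 0
Syndrome s16…s1 = 00011 → error at position 3.
Flip position 3: 1010110111110011110000111100010 → 1000110111110011110000111100010
Read data bits from positions 3,5,6,7,9,10,11,12,13,14,15,17,18,19,20,21,22,23,24,25,26,27,28,29,30,31: 01101111001110000111100010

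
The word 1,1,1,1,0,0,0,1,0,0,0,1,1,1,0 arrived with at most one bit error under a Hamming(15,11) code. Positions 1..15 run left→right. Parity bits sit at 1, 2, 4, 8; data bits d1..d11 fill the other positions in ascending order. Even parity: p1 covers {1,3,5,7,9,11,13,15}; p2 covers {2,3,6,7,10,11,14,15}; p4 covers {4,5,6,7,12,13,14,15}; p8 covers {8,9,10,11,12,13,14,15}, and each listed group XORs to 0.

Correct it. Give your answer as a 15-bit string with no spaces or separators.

110100010001110

s1 (pos 1,3,5,7,9,11,13,15): 1⊕1⊕0⊕0⊕0⊕0⊕1⊕0 = 1
s2 (pos 2,3,6,7,10,11,14,15): 1⊕1⊕0⊕0⊕0⊕0⊕1⊕0 = 1
s4 (pos 4,5,6,7,12,13,14,15): 1⊕0⊕0⊕0⊕1⊕1⊕1⊕0 = 0
s8 (pos 8,9,10,11,12,13,14,15): 1⊕0⊕0⊕0⊕1⊕1⊕1⊕0 = 0
Syndrome s8…s1 = 0011 → error at position 3.
Flip position 3: 111100010001110 → 110100010001110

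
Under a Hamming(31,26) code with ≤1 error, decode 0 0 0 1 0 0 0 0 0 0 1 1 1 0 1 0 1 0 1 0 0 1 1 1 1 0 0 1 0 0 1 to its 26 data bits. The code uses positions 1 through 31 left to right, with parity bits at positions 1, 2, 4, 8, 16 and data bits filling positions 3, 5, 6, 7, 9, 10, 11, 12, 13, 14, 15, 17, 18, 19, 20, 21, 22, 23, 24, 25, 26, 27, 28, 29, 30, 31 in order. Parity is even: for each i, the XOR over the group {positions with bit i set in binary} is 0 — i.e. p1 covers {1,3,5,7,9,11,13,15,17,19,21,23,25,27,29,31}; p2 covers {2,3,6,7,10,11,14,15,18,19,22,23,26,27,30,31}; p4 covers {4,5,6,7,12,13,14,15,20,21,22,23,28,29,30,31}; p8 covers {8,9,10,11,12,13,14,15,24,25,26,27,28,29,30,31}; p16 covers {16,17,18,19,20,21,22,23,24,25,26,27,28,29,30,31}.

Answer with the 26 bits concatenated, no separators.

s1 (pos 1,3,5,7,9,11,13,15,17,19,21,23,25,27,29,31): 0⊕0⊕0⊕0⊕0⊕1⊕1⊕1⊕1⊕1⊕0⊕1⊕1⊕0⊕0⊕1 = 0
s2 (pos 2,3,6,7,10,11,14,15,18,19,22,23,26,27,30,31): 0⊕0⊕0⊕0⊕0⊕1⊕0⊕1⊕0⊕1⊕1⊕1⊕0⊕0⊕0⊕1 = 0
s4 (pos 4,5,6,7,12,13,14,15,20,21,22,23,28,29,30,31): 1⊕0⊕0⊕0⊕1⊕1⊕0⊕1⊕0⊕0⊕1⊕1⊕1⊕0⊕0⊕1 = 0
s8 (pos 8,9,10,11,12,13,14,15,24,25,26,27,28,29,30,31): 0⊕0⊕0⊕1⊕1⊕1⊕0⊕1⊕1⊕1⊕0⊕0⊕1⊕0⊕0⊕1 = 0
s16 (pos 16,17,18,19,20,21,22,23,24,25,26,27,28,29,30,31): 0⊕1⊕0⊕1⊕0⊕0⊕1⊕1⊕1⊕1⊕0⊕0⊕1⊕0⊕0⊕1 = 0
Syndrome s16…s1 = 00000 → no error.
Read data bits from positions 3,5,6,7,9,10,11,12,13,14,15,17,18,19,20,21,22,23,24,25,26,27,28,29,30,31: 00000011101101001111001001

00000011101101001111001001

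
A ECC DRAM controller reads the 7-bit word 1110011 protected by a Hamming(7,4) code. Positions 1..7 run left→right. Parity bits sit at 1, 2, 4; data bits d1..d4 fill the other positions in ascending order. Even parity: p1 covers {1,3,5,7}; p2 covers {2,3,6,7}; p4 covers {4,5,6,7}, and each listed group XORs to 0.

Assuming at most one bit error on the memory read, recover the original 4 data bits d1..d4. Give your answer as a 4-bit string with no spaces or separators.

s1 (pos 1,3,5,7): 1⊕1⊕0⊕1 = 1
s2 (pos 2,3,6,7): 1⊕1⊕1⊕1 = 0
s4 (pos 4,5,6,7): 0⊕0⊕1⊕1 = 0
Syndrome s4…s1 = 001 → error at position 1.
Flip position 1: 1110011 → 0110011
Read data bits from positions 3,5,6,7: 1011

1011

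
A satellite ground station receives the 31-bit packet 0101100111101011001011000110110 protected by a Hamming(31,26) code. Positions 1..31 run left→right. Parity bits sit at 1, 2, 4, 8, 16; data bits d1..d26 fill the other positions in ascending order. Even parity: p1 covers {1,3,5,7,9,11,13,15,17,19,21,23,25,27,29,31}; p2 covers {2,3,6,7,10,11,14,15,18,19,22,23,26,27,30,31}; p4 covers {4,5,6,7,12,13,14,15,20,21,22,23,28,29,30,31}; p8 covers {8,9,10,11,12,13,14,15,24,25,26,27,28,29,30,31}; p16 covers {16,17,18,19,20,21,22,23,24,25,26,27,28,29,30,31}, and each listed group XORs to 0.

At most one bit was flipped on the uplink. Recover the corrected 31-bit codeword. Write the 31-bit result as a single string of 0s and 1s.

s1 (pos 1,3,5,7,9,11,13,15,17,19,21,23,25,27,29,31): 0⊕0⊕1⊕0⊕1⊕1⊕1⊕1⊕0⊕1⊕1⊕0⊕0⊕1⊕1⊕0 = 1
s2 (pos 2,3,6,7,10,11,14,15,18,19,22,23,26,27,30,31): 1⊕0⊕0⊕0⊕1⊕1⊕0⊕1⊕0⊕1⊕1⊕0⊕1⊕1⊕1⊕0 = 1
s4 (pos 4,5,6,7,12,13,14,15,20,21,22,23,28,29,30,31): 1⊕1⊕0⊕0⊕0⊕1⊕0⊕1⊕0⊕1⊕1⊕0⊕0⊕1⊕1⊕0 = 0
s8 (pos 8,9,10,11,12,13,14,15,24,25,26,27,28,29,30,31): 1⊕1⊕1⊕1⊕0⊕1⊕0⊕1⊕0⊕0⊕1⊕1⊕0⊕1⊕1⊕0 = 0
s16 (pos 16,17,18,19,20,21,22,23,24,25,26,27,28,29,30,31): 1⊕0⊕0⊕1⊕0⊕1⊕1⊕0⊕0⊕0⊕1⊕1⊕0⊕1⊕1⊕0 = 0
Syndrome s16…s1 = 00011 → error at position 3.
Flip position 3: 0101100111101011001011000110110 → 0111100111101011001011000110110

0111100111101011001011000110110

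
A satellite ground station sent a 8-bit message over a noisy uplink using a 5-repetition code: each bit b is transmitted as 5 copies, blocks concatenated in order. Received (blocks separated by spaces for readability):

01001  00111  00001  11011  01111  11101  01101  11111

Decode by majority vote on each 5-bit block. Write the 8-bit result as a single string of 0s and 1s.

01011111

Block 1 (01001): 2 ones → 0
Block 2 (00111): 3 ones → 1
Block 3 (00001): 1 one → 0
Block 4 (11011): 4 ones → 1
Block 5 (01111): 4 ones → 1
Block 6 (11101): 4 ones → 1
Block 7 (01101): 3 ones → 1
Block 8 (11111): 5 ones → 1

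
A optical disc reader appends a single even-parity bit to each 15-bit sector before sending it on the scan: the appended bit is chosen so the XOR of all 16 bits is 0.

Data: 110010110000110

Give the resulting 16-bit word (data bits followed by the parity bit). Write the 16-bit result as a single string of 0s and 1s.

XOR of the 15 data bits: 1⊕1⊕0⊕0⊕1⊕0⊕1⊕1⊕0⊕0⊕0⊕0⊕1⊕1⊕0 = 1
Parity bit = 1 (so all 16 bits XOR to 0).

1100101100001101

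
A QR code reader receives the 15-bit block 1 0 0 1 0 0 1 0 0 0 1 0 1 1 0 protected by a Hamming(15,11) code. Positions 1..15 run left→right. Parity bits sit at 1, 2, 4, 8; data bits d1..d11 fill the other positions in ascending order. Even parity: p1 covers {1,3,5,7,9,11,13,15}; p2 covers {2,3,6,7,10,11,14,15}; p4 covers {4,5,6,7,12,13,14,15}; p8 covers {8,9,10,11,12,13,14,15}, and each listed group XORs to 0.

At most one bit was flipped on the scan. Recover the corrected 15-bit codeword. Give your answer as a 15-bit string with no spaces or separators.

s1 (pos 1,3,5,7,9,11,13,15): 1⊕0⊕0⊕1⊕0⊕1⊕1⊕0 = 0
s2 (pos 2,3,6,7,10,11,14,15): 0⊕0⊕0⊕1⊕0⊕1⊕1⊕0 = 1
s4 (pos 4,5,6,7,12,13,14,15): 1⊕0⊕0⊕1⊕0⊕1⊕1⊕0 = 0
s8 (pos 8,9,10,11,12,13,14,15): 0⊕0⊕0⊕1⊕0⊕1⊕1⊕0 = 1
Syndrome s8…s1 = 1010 → error at position 10.
Flip position 10: 100100100010110 → 100100100110110

100100100110110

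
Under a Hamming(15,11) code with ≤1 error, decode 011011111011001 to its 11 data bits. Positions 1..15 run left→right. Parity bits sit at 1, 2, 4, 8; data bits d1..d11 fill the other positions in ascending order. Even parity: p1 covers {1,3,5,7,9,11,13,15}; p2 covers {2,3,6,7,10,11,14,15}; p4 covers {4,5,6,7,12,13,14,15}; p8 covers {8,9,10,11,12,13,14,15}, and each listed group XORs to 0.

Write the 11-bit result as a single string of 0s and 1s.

11111010001

s1 (pos 1,3,5,7,9,11,13,15): 0⊕1⊕1⊕1⊕1⊕1⊕0⊕1 = 0
s2 (pos 2,3,6,7,10,11,14,15): 1⊕1⊕1⊕1⊕0⊕1⊕0⊕1 = 0
s4 (pos 4,5,6,7,12,13,14,15): 0⊕1⊕1⊕1⊕1⊕0⊕0⊕1 = 1
s8 (pos 8,9,10,11,12,13,14,15): 1⊕1⊕0⊕1⊕1⊕0⊕0⊕1 = 1
Syndrome s8…s1 = 1100 → error at position 12.
Flip position 12: 011011111011001 → 011011111010001
Read data bits from positions 3,5,6,7,9,10,11,12,13,14,15: 11111010001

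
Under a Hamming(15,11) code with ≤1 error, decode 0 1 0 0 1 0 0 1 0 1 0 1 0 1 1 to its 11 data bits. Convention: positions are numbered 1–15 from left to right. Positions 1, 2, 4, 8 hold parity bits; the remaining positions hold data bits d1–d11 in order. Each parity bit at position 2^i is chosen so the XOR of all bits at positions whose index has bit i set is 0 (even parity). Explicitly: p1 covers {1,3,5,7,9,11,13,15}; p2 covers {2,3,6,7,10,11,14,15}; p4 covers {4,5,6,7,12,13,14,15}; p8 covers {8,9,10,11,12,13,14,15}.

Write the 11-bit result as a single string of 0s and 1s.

01000101011

s1 (pos 1,3,5,7,9,11,13,15): 0⊕0⊕1⊕0⊕0⊕0⊕0⊕1 = 0
s2 (pos 2,3,6,7,10,11,14,15): 1⊕0⊕0⊕0⊕1⊕0⊕1⊕1 = 0
s4 (pos 4,5,6,7,12,13,14,15): 0⊕1⊕0⊕0⊕1⊕0⊕1⊕1 = 0
s8 (pos 8,9,10,11,12,13,14,15): 1⊕0⊕1⊕0⊕1⊕0⊕1⊕1 = 1
Syndrome s8…s1 = 1000 → error at position 8.
Flip position 8: 010010010101011 → 010010000101011
Read data bits from positions 3,5,6,7,9,10,11,12,13,14,15: 01000101011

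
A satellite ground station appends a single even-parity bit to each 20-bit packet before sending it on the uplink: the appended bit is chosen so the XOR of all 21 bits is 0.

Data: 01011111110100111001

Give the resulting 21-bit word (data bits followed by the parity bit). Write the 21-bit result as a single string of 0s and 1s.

XOR of the 20 data bits: 0⊕1⊕0⊕1⊕1⊕1⊕1⊕1⊕1⊕1⊕0⊕1⊕0⊕0⊕1⊕1⊕1⊕0⊕0⊕1 = 1
Parity bit = 1 (so all 21 bits XOR to 0).

010111111101001110011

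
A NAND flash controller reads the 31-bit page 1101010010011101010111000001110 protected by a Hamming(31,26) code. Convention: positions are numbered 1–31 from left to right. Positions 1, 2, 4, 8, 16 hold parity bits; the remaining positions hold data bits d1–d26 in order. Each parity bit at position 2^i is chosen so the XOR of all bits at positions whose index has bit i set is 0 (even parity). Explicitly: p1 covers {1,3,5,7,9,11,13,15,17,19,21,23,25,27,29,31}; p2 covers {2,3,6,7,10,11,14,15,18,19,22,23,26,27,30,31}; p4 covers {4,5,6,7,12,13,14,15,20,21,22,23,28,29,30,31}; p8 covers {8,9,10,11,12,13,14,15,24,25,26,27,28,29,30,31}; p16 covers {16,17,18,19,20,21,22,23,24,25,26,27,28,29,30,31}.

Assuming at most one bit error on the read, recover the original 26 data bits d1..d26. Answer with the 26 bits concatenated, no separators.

s1 (pos 1,3,5,7,9,11,13,15,17,19,21,23,25,27,29,31): 1⊕0⊕0⊕0⊕1⊕0⊕1⊕0⊕0⊕0⊕1⊕0⊕0⊕0⊕1⊕0 = 1
s2 (pos 2,3,6,7,10,11,14,15,18,19,22,23,26,27,30,31): 1⊕0⊕1⊕0⊕0⊕0⊕1⊕0⊕1⊕0⊕1⊕0⊕0⊕0⊕1⊕0 = 0
s4 (pos 4,5,6,7,12,13,14,15,20,21,22,23,28,29,30,31): 1⊕0⊕1⊕0⊕1⊕1⊕1⊕0⊕1⊕1⊕1⊕0⊕1⊕1⊕1⊕0 = 1
s8 (pos 8,9,10,11,12,13,14,15,24,25,26,27,28,29,30,31): 0⊕1⊕0⊕0⊕1⊕1⊕1⊕0⊕0⊕0⊕0⊕0⊕1⊕1⊕1⊕0 = 1
s16 (pos 16,17,18,19,20,21,22,23,24,25,26,27,28,29,30,31): 1⊕0⊕1⊕0⊕1⊕1⊕1⊕0⊕0⊕0⊕0⊕0⊕1⊕1⊕1⊕0 = 0
Syndrome s16…s1 = 01101 → error at position 13.
Flip position 13: 1101010010011101010111000001110 → 1101010010010101010111000001110
Read data bits from positions 3,5,6,7,9,10,11,12,13,14,15,17,18,19,20,21,22,23,24,25,26,27,28,29,30,31: 00101001010010111000001110

00101001010010111000001110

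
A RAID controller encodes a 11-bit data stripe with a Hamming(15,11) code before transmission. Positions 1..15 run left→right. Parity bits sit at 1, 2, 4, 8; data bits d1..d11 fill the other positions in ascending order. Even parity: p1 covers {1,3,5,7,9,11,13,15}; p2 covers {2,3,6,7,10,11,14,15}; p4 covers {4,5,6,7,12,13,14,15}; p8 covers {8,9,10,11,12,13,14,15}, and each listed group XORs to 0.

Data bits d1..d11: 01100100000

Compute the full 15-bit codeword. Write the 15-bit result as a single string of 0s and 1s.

Place data at non-parity positions: p1 p2 0 p4 1 1 0 p8 0 1 0 0 0 0 0
p1 (pos 1,3,5,7,9,11,13,15): XOR of data positions = 0⊕1⊕0⊕0⊕0⊕0⊕0 = 1
p2 (pos 2,3,6,7,10,11,14,15): XOR of data positions = 0⊕1⊕0⊕1⊕0⊕0⊕0 = 0
p4 (pos 4,5,6,7,12,13,14,15): XOR of data positions = 1⊕1⊕0⊕0⊕0⊕0⊕0 = 0
p8 (pos 8,9,10,11,12,13,14,15): XOR of data positions = 0⊕1⊕0⊕0⊕0⊕0⊕0 = 1
Codeword: 100011010100000

100011010100000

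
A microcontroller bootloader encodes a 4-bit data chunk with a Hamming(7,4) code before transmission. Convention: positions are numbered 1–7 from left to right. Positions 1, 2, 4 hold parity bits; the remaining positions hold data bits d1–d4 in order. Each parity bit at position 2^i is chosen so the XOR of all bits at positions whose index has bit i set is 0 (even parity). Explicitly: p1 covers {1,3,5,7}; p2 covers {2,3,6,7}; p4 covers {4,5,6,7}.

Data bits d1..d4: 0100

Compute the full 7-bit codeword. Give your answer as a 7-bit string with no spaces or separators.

Place data at non-parity positions: p1 p2 0 p4 1 0 0
p1 (pos 1,3,5,7): XOR of data positions = 0⊕1⊕0 = 1
p2 (pos 2,3,6,7): XOR of data positions = 0⊕0⊕0 = 0
p4 (pos 4,5,6,7): XOR of data positions = 1⊕0⊕0 = 1
Codeword: 1001100

1001100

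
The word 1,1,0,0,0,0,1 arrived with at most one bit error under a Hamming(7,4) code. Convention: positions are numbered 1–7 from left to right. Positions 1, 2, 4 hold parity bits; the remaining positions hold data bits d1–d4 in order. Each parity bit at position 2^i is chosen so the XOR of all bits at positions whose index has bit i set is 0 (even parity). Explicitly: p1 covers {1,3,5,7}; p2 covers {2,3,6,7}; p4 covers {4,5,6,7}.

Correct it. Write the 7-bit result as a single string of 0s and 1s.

1101001

s1 (pos 1,3,5,7): 1⊕0⊕0⊕1 = 0
s2 (pos 2,3,6,7): 1⊕0⊕0⊕1 = 0
s4 (pos 4,5,6,7): 0⊕0⊕0⊕1 = 1
Syndrome s4…s1 = 100 → error at position 4.
Flip position 4: 1100001 → 1101001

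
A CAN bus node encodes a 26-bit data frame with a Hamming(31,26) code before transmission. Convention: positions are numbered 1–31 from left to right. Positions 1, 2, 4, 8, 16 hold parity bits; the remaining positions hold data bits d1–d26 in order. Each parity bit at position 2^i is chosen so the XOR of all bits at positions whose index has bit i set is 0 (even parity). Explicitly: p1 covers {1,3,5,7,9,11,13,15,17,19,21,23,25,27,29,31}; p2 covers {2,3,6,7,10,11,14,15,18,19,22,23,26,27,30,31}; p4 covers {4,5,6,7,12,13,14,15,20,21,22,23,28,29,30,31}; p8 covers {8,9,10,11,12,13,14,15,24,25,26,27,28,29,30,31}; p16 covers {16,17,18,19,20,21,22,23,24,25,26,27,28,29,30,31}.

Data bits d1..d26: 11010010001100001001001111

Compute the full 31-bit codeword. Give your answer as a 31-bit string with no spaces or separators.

1110101100100011100001001001111

Place data at non-parity positions: p1 p2 1 p4 1 0 1 p8 0 0 1 0 0 0 1 p16 1 0 0 0 0 1 0 0 1 0 0 1 1 1 1
p1 (pos 1,3,5,7,9,11,13,15,17,19,21,23,25,27,29,31): XOR of data positions = 1⊕1⊕1⊕0⊕1⊕0⊕1⊕1⊕0⊕0⊕0⊕1⊕0⊕1⊕1 = 1
p2 (pos 2,3,6,7,10,11,14,15,18,19,22,23,26,27,30,31): XOR of data positions = 1⊕0⊕1⊕0⊕1⊕0⊕1⊕0⊕0⊕1⊕0⊕0⊕0⊕1⊕1 = 1
p4 (pos 4,5,6,7,12,13,14,15,20,21,22,23,28,29,30,31): XOR of data positions = 1⊕0⊕1⊕0⊕0⊕0⊕1⊕0⊕0⊕1⊕0⊕1⊕1⊕1⊕1 = 0
p8 (pos 8,9,10,11,12,13,14,15,24,25,26,27,28,29,30,31): XOR of data positions = 0⊕0⊕1⊕0⊕0⊕0⊕1⊕0⊕1⊕0⊕0⊕1⊕1⊕1⊕1 = 1
p16 (pos 16,17,18,19,20,21,22,23,24,25,26,27,28,29,30,31): XOR of data positions = 1⊕0⊕0⊕0⊕0⊕1⊕0⊕0⊕1⊕0⊕0⊕1⊕1⊕1⊕1 = 1
Codeword: 1110101100100011100001001001111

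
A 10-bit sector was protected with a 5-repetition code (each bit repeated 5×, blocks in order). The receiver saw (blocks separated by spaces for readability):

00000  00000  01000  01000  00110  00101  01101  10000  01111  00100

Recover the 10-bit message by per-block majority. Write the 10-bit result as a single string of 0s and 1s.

0000001010

Block 1 (00000): 0 ones → 0
Block 2 (00000): 0 ones → 0
Block 3 (01000): 1 one → 0
Block 4 (01000): 1 one → 0
Block 5 (00110): 2 ones → 0
Block 6 (00101): 2 ones → 0
Block 7 (01101): 3 ones → 1
Block 8 (10000): 1 one → 0
Block 9 (01111): 4 ones → 1
Block 10 (00100): 1 one → 0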